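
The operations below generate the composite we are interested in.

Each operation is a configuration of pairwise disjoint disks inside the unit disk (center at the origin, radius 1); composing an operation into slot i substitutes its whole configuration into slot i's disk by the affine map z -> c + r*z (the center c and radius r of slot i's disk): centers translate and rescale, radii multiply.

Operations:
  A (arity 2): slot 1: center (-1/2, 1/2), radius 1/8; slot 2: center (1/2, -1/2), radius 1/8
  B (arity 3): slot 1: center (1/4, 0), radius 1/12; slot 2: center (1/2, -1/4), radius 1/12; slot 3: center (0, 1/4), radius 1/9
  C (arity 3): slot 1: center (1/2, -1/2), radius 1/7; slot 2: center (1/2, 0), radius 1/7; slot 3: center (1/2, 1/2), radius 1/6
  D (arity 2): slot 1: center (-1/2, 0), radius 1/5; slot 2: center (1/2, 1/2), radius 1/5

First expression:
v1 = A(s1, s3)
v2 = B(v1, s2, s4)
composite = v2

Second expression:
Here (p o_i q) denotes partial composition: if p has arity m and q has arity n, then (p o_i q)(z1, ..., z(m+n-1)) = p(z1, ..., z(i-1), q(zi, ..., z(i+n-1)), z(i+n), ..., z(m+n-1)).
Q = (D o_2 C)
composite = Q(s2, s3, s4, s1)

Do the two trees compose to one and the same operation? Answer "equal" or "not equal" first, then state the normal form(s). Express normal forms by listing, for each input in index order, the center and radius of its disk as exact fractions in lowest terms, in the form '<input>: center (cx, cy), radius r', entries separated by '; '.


Normal form of the first expression: s1: center (5/24, 1/24), radius 1/96; s2: center (1/2, -1/4), radius 1/12; s3: center (7/24, -1/24), radius 1/96; s4: center (0, 1/4), radius 1/9
Normal form of the second expression: s1: center (3/5, 3/5), radius 1/30; s2: center (-1/2, 0), radius 1/5; s3: center (3/5, 2/5), radius 1/35; s4: center (3/5, 1/2), radius 1/35
Distinct normal forms: not equal.

not equal; first: s1: center (5/24, 1/24), radius 1/96; s2: center (1/2, -1/4), radius 1/12; s3: center (7/24, -1/24), radius 1/96; s4: center (0, 1/4), radius 1/9; second: s1: center (3/5, 3/5), radius 1/30; s2: center (-1/2, 0), radius 1/5; s3: center (3/5, 2/5), radius 1/35; s4: center (3/5, 1/2), radius 1/35


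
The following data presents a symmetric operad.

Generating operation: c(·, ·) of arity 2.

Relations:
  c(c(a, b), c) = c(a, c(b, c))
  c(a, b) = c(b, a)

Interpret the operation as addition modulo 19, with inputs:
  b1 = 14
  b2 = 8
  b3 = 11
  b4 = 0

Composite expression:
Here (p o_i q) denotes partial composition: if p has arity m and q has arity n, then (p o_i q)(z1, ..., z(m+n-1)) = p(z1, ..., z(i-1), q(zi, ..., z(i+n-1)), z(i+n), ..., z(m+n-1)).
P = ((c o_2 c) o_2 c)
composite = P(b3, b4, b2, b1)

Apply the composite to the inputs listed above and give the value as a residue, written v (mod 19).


c(b4, b2) = 8
c(c(b4, b2), b1) = 3
c(b3, c(c(b4, b2), b1)) = 14

14 (mod 19)


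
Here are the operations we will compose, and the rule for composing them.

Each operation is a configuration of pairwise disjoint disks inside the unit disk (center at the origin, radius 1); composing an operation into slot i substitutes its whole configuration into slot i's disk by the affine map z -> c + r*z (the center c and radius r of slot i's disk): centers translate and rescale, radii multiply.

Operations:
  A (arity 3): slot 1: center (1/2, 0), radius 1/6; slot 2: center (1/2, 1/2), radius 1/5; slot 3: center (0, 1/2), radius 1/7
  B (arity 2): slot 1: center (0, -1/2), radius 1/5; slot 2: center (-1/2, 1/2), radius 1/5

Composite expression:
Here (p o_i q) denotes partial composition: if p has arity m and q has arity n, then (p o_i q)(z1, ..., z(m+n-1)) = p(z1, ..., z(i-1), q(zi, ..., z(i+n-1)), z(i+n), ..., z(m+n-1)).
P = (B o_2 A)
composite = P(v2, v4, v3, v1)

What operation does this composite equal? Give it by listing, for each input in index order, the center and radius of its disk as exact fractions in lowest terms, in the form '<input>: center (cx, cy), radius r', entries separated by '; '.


v1: center (-1/2, 3/5), radius 1/35; v2: center (0, -1/2), radius 1/5; v3: center (-2/5, 3/5), radius 1/25; v4: center (-2/5, 1/2), radius 1/30

Each v-disk chains the slot maps above it in B; radii multiply.
for v2, the 1-step affine chain lands on center (0, -1/2), radius 1/5
for v4, the 2-step affine chain lands on center (-2/5, 1/2), radius 1/30
for v3, the 2-step affine chain lands on center (-2/5, 3/5), radius 1/25
for v1, the 2-step affine chain lands on center (-1/2, 3/5), radius 1/35


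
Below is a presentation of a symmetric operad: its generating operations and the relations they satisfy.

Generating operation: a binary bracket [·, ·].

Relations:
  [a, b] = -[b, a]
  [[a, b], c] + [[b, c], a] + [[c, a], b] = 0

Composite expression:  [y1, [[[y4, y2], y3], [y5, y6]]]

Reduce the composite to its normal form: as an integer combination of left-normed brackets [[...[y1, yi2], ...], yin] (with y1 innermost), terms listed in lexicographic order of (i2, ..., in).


-[[[[[y1, y2], y4], y3], y5], y6] + [[[[[y1, y2], y4], y3], y6], y5] + [[[[[y1, y3], y2], y4], y5], y6] - [[[[[y1, y3], y2], y4], y6], y5] - [[[[[y1, y3], y4], y2], y5], y6] + [[[[[y1, y3], y4], y2], y6], y5] + [[[[[y1, y4], y2], y3], y5], y6] - [[[[[y1, y4], y2], y3], y6], y5] + [[[[[y1, y5], y6], y2], y4], y3] - [[[[[y1, y5], y6], y3], y2], y4] + [[[[[y1, y5], y6], y3], y4], y2] - [[[[[y1, y5], y6], y4], y2], y3] - [[[[[y1, y6], y5], y2], y4], y3] + [[[[[y1, y6], y5], y3], y2], y4] - [[[[[y1, y6], y5], y3], y4], y2] + [[[[[y1, y6], y5], y4], y2], y3]

In the tensor algebra, words opening y1 carry the y1-anchored form.
Composite bracket: [y1, [[[y4, y2], y3], [y5, y6]]]
Under [a, b] = ab - ba we get 32 signed associative words (2^5 = 32).
Collect the words opening with y1:
  the word y1y2y4y3y5y6 carries sign -1 and contributes -[[[[[y1, y2], y4], y3], y5], y6]
  the word y1y2y4y3y6y5 carries sign +1 and contributes +[[[[[y1, y2], y4], y3], y6], y5]
  the word y1y3y2y4y5y6 carries sign +1 and contributes +[[[[[y1, y3], y2], y4], y5], y6]
  the word y1y3y2y4y6y5 carries sign -1 and contributes -[[[[[y1, y3], y2], y4], y6], y5]
  the word y1y3y4y2y5y6 carries sign -1 and contributes -[[[[[y1, y3], y4], y2], y5], y6]
  the word y1y3y4y2y6y5 carries sign +1 and contributes +[[[[[y1, y3], y4], y2], y6], y5]
  the word y1y4y2y3y5y6 carries sign +1 and contributes +[[[[[y1, y4], y2], y3], y5], y6]
  the word y1y4y2y3y6y5 carries sign -1 and contributes -[[[[[y1, y4], y2], y3], y6], y5]
  the word y1y5y6y2y4y3 carries sign +1 and contributes +[[[[[y1, y5], y6], y2], y4], y3]
  the word y1y5y6y3y2y4 carries sign -1 and contributes -[[[[[y1, y5], y6], y3], y2], y4]
  the word y1y5y6y3y4y2 carries sign +1 and contributes +[[[[[y1, y5], y6], y3], y4], y2]
  the word y1y5y6y4y2y3 carries sign -1 and contributes -[[[[[y1, y5], y6], y4], y2], y3]
  the word y1y6y5y2y4y3 carries sign -1 and contributes -[[[[[y1, y6], y5], y2], y4], y3]
  the word y1y6y5y3y2y4 carries sign +1 and contributes +[[[[[y1, y6], y5], y3], y2], y4]
  the word y1y6y5y3y4y2 carries sign -1 and contributes -[[[[[y1, y6], y5], y3], y4], y2]
  the word y1y6y5y4y2y3 carries sign +1 and contributes +[[[[[y1, y6], y5], y4], y2], y3]


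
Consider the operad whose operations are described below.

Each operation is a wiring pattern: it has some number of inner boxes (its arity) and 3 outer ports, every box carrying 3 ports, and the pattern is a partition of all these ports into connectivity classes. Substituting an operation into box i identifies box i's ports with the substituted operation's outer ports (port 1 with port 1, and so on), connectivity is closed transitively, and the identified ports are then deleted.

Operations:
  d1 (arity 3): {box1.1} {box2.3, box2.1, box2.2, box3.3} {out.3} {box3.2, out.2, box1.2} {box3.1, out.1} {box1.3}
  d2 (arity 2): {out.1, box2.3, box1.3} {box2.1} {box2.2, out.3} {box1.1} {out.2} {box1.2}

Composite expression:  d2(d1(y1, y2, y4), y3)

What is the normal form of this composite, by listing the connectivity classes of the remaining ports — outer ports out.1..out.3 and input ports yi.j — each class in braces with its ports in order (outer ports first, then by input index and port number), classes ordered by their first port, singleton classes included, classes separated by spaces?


{out.1, y3.3} {out.2} {out.3, y3.2} {y1.1} {y1.2, y4.2} {y1.3} {y2.1, y2.2, y2.3, y4.3} {y3.1} {y4.1}

Connectivity passes through glued d2-boundaries; trace each wire chain.
d1 over (y1, y2, y4) gives {out.1, y4.1} {out.2, y1.2, y4.2} {out.3} {y1.1} {y1.3} {y2.1, y2.2, y2.3, y4.3}, out.j being that stage's outer ports
d2 over (y1, y2, y4, y3) gives {out.1, y3.3} {out.2} {out.3, y3.2} {y1.1} {y1.2, y4.2} {y1.3} {y2.1, y2.2, y2.3, y4.3} {y3.1} {y4.1}, out.j being that stage's outer ports


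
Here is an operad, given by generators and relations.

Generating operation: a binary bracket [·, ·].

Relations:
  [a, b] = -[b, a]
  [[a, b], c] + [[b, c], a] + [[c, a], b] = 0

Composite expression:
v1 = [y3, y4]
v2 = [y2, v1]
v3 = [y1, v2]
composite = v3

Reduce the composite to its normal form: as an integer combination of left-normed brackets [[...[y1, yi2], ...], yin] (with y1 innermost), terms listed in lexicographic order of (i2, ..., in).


[[[y1, y2], y3], y4] - [[[y1, y2], y4], y3] - [[[y1, y3], y4], y2] + [[[y1, y4], y3], y2]

Left-normed coefficients sit on the y1-initial expansion words.
Composite bracket: [y1, [y2, [y3, y4]]]
Applying ab - ba throughout gives 8 signed words (2^3 = 8).
Coefficients come from the y1-initial words:
  word y1y2y3y4 has sign +1, contributing +[[[y1, y2], y3], y4]
  word y1y2y4y3 has sign -1, contributing -[[[y1, y2], y4], y3]
  word y1y3y4y2 has sign -1, contributing -[[[y1, y3], y4], y2]
  word y1y4y3y2 has sign +1, contributing +[[[y1, y4], y3], y2]


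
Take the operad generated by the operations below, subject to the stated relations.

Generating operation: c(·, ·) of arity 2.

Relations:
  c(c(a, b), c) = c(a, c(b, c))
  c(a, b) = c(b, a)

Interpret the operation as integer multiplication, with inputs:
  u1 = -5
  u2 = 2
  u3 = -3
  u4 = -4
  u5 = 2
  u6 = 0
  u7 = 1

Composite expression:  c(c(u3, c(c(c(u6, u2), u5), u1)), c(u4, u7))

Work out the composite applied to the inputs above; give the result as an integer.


0

c(u6, u2) = 0
c(c(u6, u2), u5) = 0
c(c(c(u6, u2), u5), u1) = 0
c(u3, c(c(c(u6, u2), u5), u1)) = 0
c(u4, u7) = -4
c(c(u3, c(c(c(u6, u2), u5), u1)), c(u4, u7)) = 0


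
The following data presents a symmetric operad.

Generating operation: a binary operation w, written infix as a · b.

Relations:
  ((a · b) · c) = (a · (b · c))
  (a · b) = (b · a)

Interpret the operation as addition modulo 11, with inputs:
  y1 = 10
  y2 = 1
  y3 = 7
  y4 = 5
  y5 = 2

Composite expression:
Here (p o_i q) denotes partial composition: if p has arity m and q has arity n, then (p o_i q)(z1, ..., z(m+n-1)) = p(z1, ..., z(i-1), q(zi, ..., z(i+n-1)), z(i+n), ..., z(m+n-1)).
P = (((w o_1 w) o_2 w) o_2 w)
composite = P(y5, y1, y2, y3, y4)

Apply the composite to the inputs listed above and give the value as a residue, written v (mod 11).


3 (mod 11)

(y1 · y2) = 0
((y1 · y2) · y3) = 7
(y5 · ((y1 · y2) · y3)) = 9
((y5 · ((y1 · y2) · y3)) · y4) = 3


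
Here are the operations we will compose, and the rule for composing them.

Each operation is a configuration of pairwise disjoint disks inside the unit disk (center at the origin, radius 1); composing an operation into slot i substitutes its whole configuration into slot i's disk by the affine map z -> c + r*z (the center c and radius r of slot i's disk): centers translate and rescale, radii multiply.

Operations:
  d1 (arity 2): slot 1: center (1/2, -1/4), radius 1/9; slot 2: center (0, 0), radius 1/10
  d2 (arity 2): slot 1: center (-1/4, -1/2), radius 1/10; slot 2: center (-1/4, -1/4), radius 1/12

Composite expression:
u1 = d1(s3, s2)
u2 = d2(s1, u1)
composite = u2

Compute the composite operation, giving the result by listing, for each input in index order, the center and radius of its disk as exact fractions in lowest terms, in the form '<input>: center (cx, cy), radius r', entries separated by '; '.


Nesting under d2 composes maps z -> c + r*z down each s-path.
tracing s1 down its 1-map path: center (-1/4, -1/2), radius 1/10
tracing s3 down its 2-map path: center (-5/24, -13/48), radius 1/108
tracing s2 down its 2-map path: center (-1/4, -1/4), radius 1/120

s1: center (-1/4, -1/2), radius 1/10; s2: center (-1/4, -1/4), radius 1/120; s3: center (-5/24, -13/48), radius 1/108


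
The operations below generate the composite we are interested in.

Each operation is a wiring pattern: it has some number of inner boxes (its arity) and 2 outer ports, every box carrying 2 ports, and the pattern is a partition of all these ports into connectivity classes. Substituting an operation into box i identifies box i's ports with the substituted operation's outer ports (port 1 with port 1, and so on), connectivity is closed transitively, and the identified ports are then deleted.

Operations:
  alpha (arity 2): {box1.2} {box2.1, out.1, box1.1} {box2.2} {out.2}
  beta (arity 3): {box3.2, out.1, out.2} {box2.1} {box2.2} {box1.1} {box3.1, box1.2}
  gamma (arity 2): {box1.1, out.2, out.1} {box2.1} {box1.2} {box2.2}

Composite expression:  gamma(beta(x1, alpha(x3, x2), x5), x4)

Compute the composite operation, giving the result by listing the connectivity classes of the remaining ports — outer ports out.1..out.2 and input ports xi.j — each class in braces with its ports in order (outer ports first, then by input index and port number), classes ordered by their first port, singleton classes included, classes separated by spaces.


Treat the ports identified at gamma as solder joints: merge, then drop.
composing alpha on (x3, x2), with out.j its own outer ports: {out.1, x2.1, x3.1} {out.2} {x2.2} {x3.2}
composing beta on (x1, x3, x2, x5), with out.j its own outer ports: {out.1, out.2, x5.2} {x1.1} {x1.2, x5.1} {x2.1, x3.1} {x2.2} {x3.2}
composing gamma on (x1, x3, x2, x5, x4), with out.j its own outer ports: {out.1, out.2, x5.2} {x1.1} {x1.2, x5.1} {x2.1, x3.1} {x2.2} {x3.2} {x4.1} {x4.2}

{out.1, out.2, x5.2} {x1.1} {x1.2, x5.1} {x2.1, x3.1} {x2.2} {x3.2} {x4.1} {x4.2}


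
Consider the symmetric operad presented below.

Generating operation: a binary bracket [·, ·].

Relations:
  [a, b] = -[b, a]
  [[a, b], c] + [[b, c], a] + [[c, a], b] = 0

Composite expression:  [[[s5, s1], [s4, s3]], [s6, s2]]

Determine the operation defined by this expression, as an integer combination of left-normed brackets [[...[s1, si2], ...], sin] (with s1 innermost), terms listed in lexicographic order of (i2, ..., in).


In the tensor algebra, words opening s1 carry the s1-anchored form.
Composite bracket: [[[s5, s1], [s4, s3]], [s6, s2]]
The bracket unfolds into 32 signed words via [a, b] = ab - ba (2^5 = 32).
The s1-initial words carry the normal form:
  s1s5s3s4s2s6 appears with sign -1, giving the term -[[[[[s1, s5], s3], s4], s2], s6]
  s1s5s3s4s6s2 appears with sign +1, giving the term +[[[[[s1, s5], s3], s4], s6], s2]
  s1s5s4s3s2s6 appears with sign +1, giving the term +[[[[[s1, s5], s4], s3], s2], s6]
  s1s5s4s3s6s2 appears with sign -1, giving the term -[[[[[s1, s5], s4], s3], s6], s2]

-[[[[[s1, s5], s3], s4], s2], s6] + [[[[[s1, s5], s3], s4], s6], s2] + [[[[[s1, s5], s4], s3], s2], s6] - [[[[[s1, s5], s4], s3], s6], s2]


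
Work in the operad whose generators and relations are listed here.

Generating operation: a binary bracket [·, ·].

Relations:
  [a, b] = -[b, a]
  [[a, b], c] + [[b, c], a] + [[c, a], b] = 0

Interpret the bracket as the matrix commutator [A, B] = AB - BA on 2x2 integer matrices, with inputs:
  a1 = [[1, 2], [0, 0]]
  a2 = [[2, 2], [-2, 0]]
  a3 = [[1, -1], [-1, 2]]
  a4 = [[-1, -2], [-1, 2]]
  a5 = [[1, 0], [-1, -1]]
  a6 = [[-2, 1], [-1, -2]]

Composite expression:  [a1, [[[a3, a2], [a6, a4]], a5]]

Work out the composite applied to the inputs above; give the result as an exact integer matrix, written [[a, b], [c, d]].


[a3, a2] = [[4, 0], [-4, -4]]
[a6, a4] = [[-3, 3], [3, 3]]
[[a3, a2], [a6, a4]] = [[12, 24], [0, -12]]
[[[a3, a2], [a6, a4]], a5] = [[-24, -48], [24, 24]]
[a1, [[[a3, a2], [a6, a4]], a5]] = [[48, 48], [-24, -48]]

[[48, 48], [-24, -48]]


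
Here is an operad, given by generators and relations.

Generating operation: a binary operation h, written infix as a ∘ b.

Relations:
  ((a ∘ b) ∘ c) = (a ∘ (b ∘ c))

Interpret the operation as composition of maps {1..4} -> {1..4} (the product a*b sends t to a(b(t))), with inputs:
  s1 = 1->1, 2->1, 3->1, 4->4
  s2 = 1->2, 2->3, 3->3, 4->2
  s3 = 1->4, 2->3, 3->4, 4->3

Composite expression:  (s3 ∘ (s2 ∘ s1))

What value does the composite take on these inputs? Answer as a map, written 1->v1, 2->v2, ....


(s2 ∘ s1) = 1->2, 2->2, 3->2, 4->2
(s3 ∘ (s2 ∘ s1)) = 1->3, 2->3, 3->3, 4->3

1->3, 2->3, 3->3, 4->3


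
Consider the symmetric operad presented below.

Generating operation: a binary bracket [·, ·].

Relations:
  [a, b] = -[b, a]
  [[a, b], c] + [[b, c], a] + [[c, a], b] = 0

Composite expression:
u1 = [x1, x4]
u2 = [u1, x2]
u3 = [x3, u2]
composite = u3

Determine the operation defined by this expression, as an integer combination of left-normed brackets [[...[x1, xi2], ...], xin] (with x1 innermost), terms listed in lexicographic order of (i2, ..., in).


-[[[x1, x4], x2], x3]

In the tensor algebra, words opening x1 carry the x1-anchored form.
Composite bracket: [x3, [[x1, x4], x2]]
Each bracket splits as ab - ba, giving 8 signed words (2^3 = 8).
Collect the words opening with x1:
  x1x4x2x3 appears with sign -1, giving the term -[[[x1, x4], x2], x3]


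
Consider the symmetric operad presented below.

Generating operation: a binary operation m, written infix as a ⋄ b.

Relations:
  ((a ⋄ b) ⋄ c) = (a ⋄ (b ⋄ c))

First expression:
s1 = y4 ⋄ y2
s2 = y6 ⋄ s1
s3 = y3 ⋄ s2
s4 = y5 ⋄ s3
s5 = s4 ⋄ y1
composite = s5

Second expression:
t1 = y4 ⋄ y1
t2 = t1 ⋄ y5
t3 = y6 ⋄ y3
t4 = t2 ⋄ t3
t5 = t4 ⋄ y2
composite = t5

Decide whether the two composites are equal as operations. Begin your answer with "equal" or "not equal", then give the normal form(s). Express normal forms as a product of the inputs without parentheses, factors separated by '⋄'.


not equal; the first gives y5 ⋄ y3 ⋄ y6 ⋄ y4 ⋄ y2 ⋄ y1 and the second y4 ⋄ y1 ⋄ y5 ⋄ y6 ⋄ y3 ⋄ y2

In normal form, the first expression is y5 ⋄ y3 ⋄ y6 ⋄ y4 ⋄ y2 ⋄ y1
In normal form, the second expression is y4 ⋄ y1 ⋄ y5 ⋄ y6 ⋄ y3 ⋄ y2
No match — not equal.


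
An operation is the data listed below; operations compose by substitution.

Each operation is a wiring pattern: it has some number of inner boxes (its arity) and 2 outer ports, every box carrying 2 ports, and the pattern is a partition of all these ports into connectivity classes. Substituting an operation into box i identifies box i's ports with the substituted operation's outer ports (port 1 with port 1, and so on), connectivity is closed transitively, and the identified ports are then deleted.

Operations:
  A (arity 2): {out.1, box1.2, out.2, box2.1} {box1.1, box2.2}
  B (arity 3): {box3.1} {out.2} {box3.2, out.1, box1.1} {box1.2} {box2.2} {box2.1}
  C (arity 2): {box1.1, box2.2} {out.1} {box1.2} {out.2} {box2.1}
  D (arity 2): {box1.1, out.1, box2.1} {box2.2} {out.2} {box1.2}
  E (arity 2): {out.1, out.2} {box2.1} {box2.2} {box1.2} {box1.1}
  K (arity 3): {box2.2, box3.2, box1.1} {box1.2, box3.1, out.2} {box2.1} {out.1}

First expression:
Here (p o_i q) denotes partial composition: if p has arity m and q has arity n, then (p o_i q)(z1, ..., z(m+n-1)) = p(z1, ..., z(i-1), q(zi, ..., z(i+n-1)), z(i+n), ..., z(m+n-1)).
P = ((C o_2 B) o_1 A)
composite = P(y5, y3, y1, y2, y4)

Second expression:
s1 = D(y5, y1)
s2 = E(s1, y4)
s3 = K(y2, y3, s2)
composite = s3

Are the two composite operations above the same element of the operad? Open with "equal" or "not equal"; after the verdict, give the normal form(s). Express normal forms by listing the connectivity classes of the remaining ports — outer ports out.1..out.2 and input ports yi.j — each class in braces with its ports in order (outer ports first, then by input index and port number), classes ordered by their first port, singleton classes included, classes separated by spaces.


not equal: they reduce to {out.1} {out.2} {y1.1, y4.2} {y1.2} {y2.1} {y2.2} {y3.1, y5.2} {y3.2, y5.1} {y4.1} and {out.1} {out.2, y2.1, y2.2, y3.2} {y1.1, y5.1} {y1.2} {y3.1} {y4.1} {y4.2} {y5.2}

The first composite normalizes to {out.1} {out.2} {y1.1, y4.2} {y1.2} {y2.1} {y2.2} {y3.1, y5.2} {y3.2, y5.1} {y4.1}
The second composite normalizes to {out.1} {out.2, y2.1, y2.2, y3.2} {y1.1, y5.1} {y1.2} {y3.1} {y4.1} {y4.2} {y5.2}
The forms do not match — not equal.


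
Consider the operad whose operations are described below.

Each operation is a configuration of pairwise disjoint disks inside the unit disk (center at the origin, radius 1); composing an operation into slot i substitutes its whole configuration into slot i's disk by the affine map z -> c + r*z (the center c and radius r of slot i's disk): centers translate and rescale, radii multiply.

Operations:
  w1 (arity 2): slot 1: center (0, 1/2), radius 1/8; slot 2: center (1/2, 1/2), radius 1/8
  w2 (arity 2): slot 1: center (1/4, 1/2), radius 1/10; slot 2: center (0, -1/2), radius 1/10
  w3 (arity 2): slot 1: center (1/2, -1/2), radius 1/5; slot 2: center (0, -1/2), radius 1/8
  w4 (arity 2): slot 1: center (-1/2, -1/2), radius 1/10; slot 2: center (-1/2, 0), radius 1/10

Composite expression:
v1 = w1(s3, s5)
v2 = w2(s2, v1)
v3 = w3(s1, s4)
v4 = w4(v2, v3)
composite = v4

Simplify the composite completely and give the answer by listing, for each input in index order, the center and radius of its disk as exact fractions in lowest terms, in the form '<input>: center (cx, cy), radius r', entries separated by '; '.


s1: center (-9/20, -1/20), radius 1/50; s2: center (-19/40, -9/20), radius 1/100; s3: center (-1/2, -109/200), radius 1/800; s4: center (-1/2, -1/20), radius 1/80; s5: center (-99/200, -109/200), radius 1/800

Only the slot chain above each s matters under w4; compose those maps.
s2: after 2 affine steps, its disk has center (-19/40, -9/20), radius 1/100
s3: after 3 affine steps, its disk has center (-1/2, -109/200), radius 1/800
s5: after 3 affine steps, its disk has center (-99/200, -109/200), radius 1/800
s1: after 2 affine steps, its disk has center (-9/20, -1/20), radius 1/50
s4: after 2 affine steps, its disk has center (-1/2, -1/20), radius 1/80


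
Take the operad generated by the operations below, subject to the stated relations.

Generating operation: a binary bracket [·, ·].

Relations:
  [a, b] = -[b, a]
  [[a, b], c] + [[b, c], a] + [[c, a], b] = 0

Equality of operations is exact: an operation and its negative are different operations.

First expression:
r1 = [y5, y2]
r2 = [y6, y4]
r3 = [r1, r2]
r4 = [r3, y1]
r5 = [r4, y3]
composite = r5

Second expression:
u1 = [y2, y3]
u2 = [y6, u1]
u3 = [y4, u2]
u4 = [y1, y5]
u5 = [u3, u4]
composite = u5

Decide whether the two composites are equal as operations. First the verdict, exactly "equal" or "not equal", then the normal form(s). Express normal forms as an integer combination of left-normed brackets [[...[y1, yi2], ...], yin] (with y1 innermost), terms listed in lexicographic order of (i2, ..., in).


The first expression reduces to -[[[[[y1, y2], y5], y4], y6], y3] + [[[[[y1, y2], y5], y6], y4], y3] + [[[[[y1, y4], y6], y2], y5], y3] - [[[[[y1, y4], y6], y5], y2], y3] + [[[[[y1, y5], y2], y4], y6], y3] - [[[[[y1, y5], y2], y6], y4], y3] - [[[[[y1, y6], y4], y2], y5], y3] + [[[[[y1, y6], y4], y5], y2], y3]
The second expression reduces to -[[[[[y1, y5], y2], y3], y6], y4] + [[[[[y1, y5], y3], y2], y6], y4] + [[[[[y1, y5], y4], y2], y3], y6] - [[[[[y1, y5], y4], y3], y2], y6] - [[[[[y1, y5], y4], y6], y2], y3] + [[[[[y1, y5], y4], y6], y3], y2] + [[[[[y1, y5], y6], y2], y3], y4] - [[[[[y1, y5], y6], y3], y2], y4]
They disagree, so not equal.

not equal: they reduce to -[[[[[y1, y2], y5], y4], y6], y3] + [[[[[y1, y2], y5], y6], y4], y3] + [[[[[y1, y4], y6], y2], y5], y3] - [[[[[y1, y4], y6], y5], y2], y3] + [[[[[y1, y5], y2], y4], y6], y3] - [[[[[y1, y5], y2], y6], y4], y3] - [[[[[y1, y6], y4], y2], y5], y3] + [[[[[y1, y6], y4], y5], y2], y3] and -[[[[[y1, y5], y2], y3], y6], y4] + [[[[[y1, y5], y3], y2], y6], y4] + [[[[[y1, y5], y4], y2], y3], y6] - [[[[[y1, y5], y4], y3], y2], y6] - [[[[[y1, y5], y4], y6], y2], y3] + [[[[[y1, y5], y4], y6], y3], y2] + [[[[[y1, y5], y6], y2], y3], y4] - [[[[[y1, y5], y6], y3], y2], y4]


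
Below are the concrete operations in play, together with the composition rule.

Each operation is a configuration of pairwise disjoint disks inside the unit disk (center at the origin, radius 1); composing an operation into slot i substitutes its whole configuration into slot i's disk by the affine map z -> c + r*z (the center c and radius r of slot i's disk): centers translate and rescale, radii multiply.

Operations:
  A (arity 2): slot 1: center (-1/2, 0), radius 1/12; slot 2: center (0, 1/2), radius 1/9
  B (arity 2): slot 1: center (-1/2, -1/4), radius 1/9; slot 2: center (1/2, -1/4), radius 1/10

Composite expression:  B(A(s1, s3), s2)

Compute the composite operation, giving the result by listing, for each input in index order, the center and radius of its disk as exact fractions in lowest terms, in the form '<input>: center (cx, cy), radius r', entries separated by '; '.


s1: center (-5/9, -1/4), radius 1/108; s2: center (1/2, -1/4), radius 1/10; s3: center (-1/2, -7/36), radius 1/81

Nesting under B composes maps z -> c + r*z down each s-path.
tracing s1 down its 2-map path: center (-5/9, -1/4), radius 1/108
tracing s3 down its 2-map path: center (-1/2, -7/36), radius 1/81
tracing s2 down its 1-map path: center (1/2, -1/4), radius 1/10


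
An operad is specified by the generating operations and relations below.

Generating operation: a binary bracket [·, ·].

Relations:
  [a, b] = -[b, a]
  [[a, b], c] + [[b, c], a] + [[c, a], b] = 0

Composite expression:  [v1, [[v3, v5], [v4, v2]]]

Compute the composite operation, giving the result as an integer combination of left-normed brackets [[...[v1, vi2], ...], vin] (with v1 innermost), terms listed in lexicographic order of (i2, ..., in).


[[[[v1, v2], v4], v3], v5] - [[[[v1, v2], v4], v5], v3] - [[[[v1, v3], v5], v2], v4] + [[[[v1, v3], v5], v4], v2] - [[[[v1, v4], v2], v3], v5] + [[[[v1, v4], v2], v5], v3] + [[[[v1, v5], v3], v2], v4] - [[[[v1, v5], v3], v4], v2]


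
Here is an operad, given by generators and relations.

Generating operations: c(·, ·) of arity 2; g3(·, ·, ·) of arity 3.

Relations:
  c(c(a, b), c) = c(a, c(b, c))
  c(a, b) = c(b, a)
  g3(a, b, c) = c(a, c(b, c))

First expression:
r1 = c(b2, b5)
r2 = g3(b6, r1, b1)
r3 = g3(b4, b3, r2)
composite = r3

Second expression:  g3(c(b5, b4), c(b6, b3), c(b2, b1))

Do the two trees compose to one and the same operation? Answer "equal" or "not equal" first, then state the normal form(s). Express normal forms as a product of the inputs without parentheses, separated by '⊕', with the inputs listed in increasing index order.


equal — both sides give b1 ⊕ b2 ⊕ b3 ⊕ b4 ⊕ b5 ⊕ b6


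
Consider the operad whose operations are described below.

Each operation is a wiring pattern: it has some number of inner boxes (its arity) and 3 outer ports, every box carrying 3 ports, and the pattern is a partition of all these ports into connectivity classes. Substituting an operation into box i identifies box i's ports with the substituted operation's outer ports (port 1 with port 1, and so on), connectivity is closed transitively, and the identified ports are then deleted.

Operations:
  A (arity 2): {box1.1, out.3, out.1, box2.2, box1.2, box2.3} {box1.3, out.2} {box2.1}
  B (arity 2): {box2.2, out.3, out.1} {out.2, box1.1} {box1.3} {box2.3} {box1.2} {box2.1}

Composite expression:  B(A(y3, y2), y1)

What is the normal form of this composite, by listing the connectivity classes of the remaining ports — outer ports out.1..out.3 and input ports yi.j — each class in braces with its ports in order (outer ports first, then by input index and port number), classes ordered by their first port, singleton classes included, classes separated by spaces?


{out.1, out.3, y1.2} {out.2, y2.2, y2.3, y3.1, y3.2} {y1.1} {y1.3} {y2.1} {y3.3}

Treat the ports identified at B as solder joints: merge, then drop.
through A, on inputs (y3, y2): {out.1, out.3, y2.2, y2.3, y3.1, y3.2} {out.2, y3.3} {y2.1} (out.j = stage outer ports)
through B, on inputs (y3, y2, y1): {out.1, out.3, y1.2} {out.2, y2.2, y2.3, y3.1, y3.2} {y1.1} {y1.3} {y2.1} {y3.3} (out.j = stage outer ports)


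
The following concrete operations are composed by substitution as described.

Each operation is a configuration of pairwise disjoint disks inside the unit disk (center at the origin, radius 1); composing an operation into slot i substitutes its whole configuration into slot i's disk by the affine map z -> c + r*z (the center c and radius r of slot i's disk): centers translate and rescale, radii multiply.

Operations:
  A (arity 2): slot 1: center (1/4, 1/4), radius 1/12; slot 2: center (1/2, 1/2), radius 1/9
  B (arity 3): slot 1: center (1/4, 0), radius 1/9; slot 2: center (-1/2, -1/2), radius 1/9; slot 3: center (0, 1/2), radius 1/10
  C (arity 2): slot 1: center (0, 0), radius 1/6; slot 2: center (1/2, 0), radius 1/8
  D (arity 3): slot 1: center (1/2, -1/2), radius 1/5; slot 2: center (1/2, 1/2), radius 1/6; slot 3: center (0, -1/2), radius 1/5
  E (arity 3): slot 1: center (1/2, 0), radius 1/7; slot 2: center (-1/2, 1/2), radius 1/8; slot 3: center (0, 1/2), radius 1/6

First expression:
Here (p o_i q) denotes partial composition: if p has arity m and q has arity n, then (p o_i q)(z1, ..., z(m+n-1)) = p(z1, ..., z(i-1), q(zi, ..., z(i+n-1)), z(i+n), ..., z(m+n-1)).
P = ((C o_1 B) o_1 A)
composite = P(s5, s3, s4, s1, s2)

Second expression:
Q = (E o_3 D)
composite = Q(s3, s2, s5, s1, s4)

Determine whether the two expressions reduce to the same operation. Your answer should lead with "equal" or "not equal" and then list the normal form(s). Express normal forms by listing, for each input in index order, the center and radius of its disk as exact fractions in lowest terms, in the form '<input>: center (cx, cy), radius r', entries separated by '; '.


not equal — first s1: center (0, 1/12), radius 1/60; s2: center (1/2, 0), radius 1/8; s3: center (11/216, 1/108), radius 1/486; s4: center (-1/12, -1/12), radius 1/54; s5: center (5/108, 1/216), radius 1/648, second s1: center (1/12, 7/12), radius 1/36; s2: center (-1/2, 1/2), radius 1/8; s3: center (1/2, 0), radius 1/7; s4: center (0, 5/12), radius 1/30; s5: center (1/12, 5/12), radius 1/30

The first expression reduces to s1: center (0, 1/12), radius 1/60; s2: center (1/2, 0), radius 1/8; s3: center (11/216, 1/108), radius 1/486; s4: center (-1/12, -1/12), radius 1/54; s5: center (5/108, 1/216), radius 1/648
The second expression reduces to s1: center (1/12, 7/12), radius 1/36; s2: center (-1/2, 1/2), radius 1/8; s3: center (1/2, 0), radius 1/7; s4: center (0, 5/12), radius 1/30; s5: center (1/12, 5/12), radius 1/30
Different reductions; not equal.


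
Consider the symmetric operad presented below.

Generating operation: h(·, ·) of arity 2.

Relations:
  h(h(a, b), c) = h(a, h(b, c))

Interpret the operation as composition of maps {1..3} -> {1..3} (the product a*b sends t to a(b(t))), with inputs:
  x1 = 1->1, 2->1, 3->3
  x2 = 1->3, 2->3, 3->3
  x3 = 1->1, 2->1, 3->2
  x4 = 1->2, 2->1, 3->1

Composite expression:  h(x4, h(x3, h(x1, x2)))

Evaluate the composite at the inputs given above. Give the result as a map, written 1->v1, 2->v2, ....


h(x1, x2) = 1->3, 2->3, 3->3
h(x3, h(x1, x2)) = 1->2, 2->2, 3->2
h(x4, h(x3, h(x1, x2))) = 1->1, 2->1, 3->1

1->1, 2->1, 3->1


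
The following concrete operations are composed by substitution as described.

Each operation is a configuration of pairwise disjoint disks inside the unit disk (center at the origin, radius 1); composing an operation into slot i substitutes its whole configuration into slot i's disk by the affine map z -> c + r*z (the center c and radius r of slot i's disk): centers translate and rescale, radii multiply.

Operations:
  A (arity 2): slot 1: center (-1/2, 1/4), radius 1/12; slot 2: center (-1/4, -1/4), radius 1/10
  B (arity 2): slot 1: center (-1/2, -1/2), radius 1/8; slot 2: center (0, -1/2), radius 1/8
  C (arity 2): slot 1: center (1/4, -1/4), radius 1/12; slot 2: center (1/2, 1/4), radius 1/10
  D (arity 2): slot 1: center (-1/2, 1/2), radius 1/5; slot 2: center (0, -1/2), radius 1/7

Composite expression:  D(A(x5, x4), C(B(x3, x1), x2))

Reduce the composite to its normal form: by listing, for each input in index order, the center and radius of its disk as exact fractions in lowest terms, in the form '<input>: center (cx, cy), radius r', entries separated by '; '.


x1: center (1/28, -13/24), radius 1/672; x2: center (1/14, -13/28), radius 1/70; x3: center (5/168, -13/24), radius 1/672; x4: center (-11/20, 9/20), radius 1/50; x5: center (-3/5, 11/20), radius 1/60


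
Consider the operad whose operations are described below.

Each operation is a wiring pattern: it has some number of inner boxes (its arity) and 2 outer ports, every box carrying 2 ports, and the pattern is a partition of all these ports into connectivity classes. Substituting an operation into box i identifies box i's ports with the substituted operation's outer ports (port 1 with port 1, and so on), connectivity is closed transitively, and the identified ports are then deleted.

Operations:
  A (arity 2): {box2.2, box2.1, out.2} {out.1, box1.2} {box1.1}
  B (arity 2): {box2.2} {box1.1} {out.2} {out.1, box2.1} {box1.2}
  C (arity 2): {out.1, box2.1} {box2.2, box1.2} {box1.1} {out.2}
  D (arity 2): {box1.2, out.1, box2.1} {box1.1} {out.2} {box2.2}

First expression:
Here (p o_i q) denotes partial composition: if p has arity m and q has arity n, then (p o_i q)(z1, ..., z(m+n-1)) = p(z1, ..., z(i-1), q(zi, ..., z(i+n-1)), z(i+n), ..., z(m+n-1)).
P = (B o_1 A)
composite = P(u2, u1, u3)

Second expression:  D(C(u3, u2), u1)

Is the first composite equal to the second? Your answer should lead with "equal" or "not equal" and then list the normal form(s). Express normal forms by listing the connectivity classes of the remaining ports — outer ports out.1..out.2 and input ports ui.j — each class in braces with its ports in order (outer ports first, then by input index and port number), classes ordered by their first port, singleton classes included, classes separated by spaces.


The first composite normalizes to {out.1, u3.1} {out.2} {u1.1, u1.2} {u2.1} {u2.2} {u3.2}
The second composite normalizes to {out.1, u1.1} {out.2} {u1.2} {u2.1} {u2.2, u3.2} {u3.1}
The forms do not match — not equal.

not equal; first: {out.1, u3.1} {out.2} {u1.1, u1.2} {u2.1} {u2.2} {u3.2}; second: {out.1, u1.1} {out.2} {u1.2} {u2.1} {u2.2, u3.2} {u3.1}


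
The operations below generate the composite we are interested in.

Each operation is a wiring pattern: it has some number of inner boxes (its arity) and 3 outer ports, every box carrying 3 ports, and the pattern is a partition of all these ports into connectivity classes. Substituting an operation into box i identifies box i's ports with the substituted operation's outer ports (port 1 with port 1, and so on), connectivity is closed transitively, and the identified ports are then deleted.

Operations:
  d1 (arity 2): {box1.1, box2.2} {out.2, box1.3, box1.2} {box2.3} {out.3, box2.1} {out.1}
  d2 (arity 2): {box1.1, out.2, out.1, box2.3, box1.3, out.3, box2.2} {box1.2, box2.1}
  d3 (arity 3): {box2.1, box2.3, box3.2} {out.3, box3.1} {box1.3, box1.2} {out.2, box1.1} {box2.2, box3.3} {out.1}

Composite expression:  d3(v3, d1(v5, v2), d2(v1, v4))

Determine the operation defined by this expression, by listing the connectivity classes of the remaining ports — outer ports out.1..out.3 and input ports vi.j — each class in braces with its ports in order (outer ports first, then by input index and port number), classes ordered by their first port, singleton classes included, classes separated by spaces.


{out.1} {out.2, v3.1} {out.3, v1.1, v1.3, v2.1, v4.2, v4.3, v5.2, v5.3} {v1.2, v4.1} {v2.2, v5.1} {v2.3} {v3.2, v3.3}

Two ports join when wires chain via d3-identified ports.
through d1, on inputs (v5, v2): {out.1} {out.2, v5.2, v5.3} {out.3, v2.1} {v2.2, v5.1} {v2.3} (out.j = stage outer ports)
through d2, on inputs (v1, v4): {out.1, out.2, out.3, v1.1, v1.3, v4.2, v4.3} {v1.2, v4.1} (out.j = stage outer ports)
through d3, on inputs (v3, v5, v2, v1, v4): {out.1} {out.2, v3.1} {out.3, v1.1, v1.3, v2.1, v4.2, v4.3, v5.2, v5.3} {v1.2, v4.1} {v2.2, v5.1} {v2.3} {v3.2, v3.3} (out.j = stage outer ports)


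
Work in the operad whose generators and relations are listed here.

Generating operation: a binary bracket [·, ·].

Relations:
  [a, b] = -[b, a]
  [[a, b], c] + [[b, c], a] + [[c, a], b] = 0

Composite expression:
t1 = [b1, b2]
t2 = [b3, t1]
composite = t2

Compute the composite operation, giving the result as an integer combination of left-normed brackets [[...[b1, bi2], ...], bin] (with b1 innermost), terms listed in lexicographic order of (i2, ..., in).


-[[b1, b2], b3]

In the tensor algebra, words opening b1 carry the b1-anchored form.
Composite bracket: [b3, [b1, b2]]
Expanding via [a, b] = ab - ba: 4 signed words (2^2 = 4).
Keep just the words that open with b1:
  b1b2b3 (sign -1) contributes -[[b1, b2], b3]


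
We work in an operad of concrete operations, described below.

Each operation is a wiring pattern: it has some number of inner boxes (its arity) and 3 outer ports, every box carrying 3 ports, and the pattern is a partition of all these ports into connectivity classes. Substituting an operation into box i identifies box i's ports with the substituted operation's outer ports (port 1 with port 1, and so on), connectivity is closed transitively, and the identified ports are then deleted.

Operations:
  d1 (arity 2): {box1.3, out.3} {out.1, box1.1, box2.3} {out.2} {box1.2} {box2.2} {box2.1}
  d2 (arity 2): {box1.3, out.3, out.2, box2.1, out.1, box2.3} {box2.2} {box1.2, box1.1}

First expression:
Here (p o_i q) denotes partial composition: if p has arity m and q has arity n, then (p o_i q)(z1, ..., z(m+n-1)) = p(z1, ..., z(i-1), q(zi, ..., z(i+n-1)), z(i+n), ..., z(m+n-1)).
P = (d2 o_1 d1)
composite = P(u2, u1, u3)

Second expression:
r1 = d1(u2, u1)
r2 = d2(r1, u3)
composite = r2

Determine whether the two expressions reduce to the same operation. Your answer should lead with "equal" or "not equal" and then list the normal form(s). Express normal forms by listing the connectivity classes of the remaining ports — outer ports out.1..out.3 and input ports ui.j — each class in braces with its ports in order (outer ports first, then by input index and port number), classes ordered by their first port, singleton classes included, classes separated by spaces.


equal — both sides give {out.1, out.2, out.3, u2.3, u3.1, u3.3} {u1.1} {u1.2} {u1.3, u2.1} {u2.2} {u3.2}

Normal form of the first expression: {out.1, out.2, out.3, u2.3, u3.1, u3.3} {u1.1} {u1.2} {u1.3, u2.1} {u2.2} {u3.2}
Normal form of the second expression: {out.1, out.2, out.3, u2.3, u3.1, u3.3} {u1.1} {u1.2} {u1.3, u2.1} {u2.2} {u3.2}
One common form — equal.


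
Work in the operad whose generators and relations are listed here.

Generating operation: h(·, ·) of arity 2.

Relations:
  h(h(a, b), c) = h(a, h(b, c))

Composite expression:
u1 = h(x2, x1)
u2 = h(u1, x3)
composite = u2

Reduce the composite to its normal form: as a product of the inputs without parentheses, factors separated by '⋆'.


x2 ⋆ x1 ⋆ x3

The h-tree's shape is irrelevant; the x-reading-order decides.
h(x2, x1) reduces to x2 ⋆ x1
h(h(x2, x1), x3) reduces to x2 ⋆ x1 ⋆ x3


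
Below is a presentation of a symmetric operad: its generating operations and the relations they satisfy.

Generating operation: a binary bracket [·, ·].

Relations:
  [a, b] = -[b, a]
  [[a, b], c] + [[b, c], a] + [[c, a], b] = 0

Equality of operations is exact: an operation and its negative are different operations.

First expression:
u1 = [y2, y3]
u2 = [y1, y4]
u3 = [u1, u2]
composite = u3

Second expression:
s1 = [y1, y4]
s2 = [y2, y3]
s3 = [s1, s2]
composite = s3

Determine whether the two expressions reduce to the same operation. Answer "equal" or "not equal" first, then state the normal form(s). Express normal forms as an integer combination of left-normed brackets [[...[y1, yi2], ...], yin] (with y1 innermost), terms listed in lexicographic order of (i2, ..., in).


not equal: they reduce to -[[[y1, y4], y2], y3] + [[[y1, y4], y3], y2] and [[[y1, y4], y2], y3] - [[[y1, y4], y3], y2]
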